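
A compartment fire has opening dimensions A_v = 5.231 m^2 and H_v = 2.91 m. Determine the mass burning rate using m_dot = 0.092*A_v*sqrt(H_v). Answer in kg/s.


sqrt(H_v) = 1.7059
m_dot = 0.092 * 5.231 * 1.7059 = 0.82095 kg/s

0.82095 kg/s


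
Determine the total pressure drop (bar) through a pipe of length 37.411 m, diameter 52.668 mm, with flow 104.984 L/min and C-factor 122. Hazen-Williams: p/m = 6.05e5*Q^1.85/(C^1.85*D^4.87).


Q^1.85 = 5483.8
C^1.85 = 7240.5
D^4.87 = 2.4207e+08
p/m = 0.0018929 bar/m
p_total = 0.0018929 * 37.411 = 0.070816 bar

0.070816 bar


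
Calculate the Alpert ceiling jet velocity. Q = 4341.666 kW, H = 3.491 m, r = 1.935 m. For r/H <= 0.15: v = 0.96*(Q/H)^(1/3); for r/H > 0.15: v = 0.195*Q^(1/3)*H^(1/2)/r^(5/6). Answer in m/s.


r/H = 1.935 / 3.491 = 0.55428
r/H > 0.15, so v = 0.195*Q^(1/3)*H^(1/2)/r^(5/6)
Q^(1/3) = 16.314
H^(1/2) = 1.8684
r^(5/6) = 1.7334
v = 0.195 * 16.314 * 1.8684 / 1.7334 = 3.4289 m/s

3.4289 m/s


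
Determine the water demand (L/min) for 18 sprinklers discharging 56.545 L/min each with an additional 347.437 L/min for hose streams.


Sprinkler demand = 18 * 56.545 = 1017.81 L/min
Total = 1017.81 + 347.437 = 1365.247 L/min

1365.247 L/min


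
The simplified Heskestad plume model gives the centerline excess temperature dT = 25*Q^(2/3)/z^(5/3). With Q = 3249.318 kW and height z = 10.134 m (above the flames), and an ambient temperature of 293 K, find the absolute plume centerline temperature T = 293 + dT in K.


Q^(2/3) = 219.38
z^(5/3) = 47.457
dT = 25 * 219.38 / 47.457 = 115.57 K
T = 293 + 115.57 = 408.57 K

408.57 K


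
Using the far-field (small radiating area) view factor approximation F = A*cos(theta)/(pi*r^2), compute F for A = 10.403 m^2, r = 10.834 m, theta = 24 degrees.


cos(24 deg) = 0.91355
pi*r^2 = 368.75
F = 10.403 * 0.91355 / 368.75 = 0.025773

0.025773


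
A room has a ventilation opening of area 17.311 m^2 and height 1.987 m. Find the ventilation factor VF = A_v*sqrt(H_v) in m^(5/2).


sqrt(H_v) = 1.4096
VF = 17.311 * 1.4096 = 24.402 m^(5/2)

24.402 m^(5/2)


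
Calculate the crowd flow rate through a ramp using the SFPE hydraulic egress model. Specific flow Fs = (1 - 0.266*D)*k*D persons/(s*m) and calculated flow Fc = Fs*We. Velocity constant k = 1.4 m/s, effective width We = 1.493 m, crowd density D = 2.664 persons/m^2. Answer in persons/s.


1 - 0.266*D = 1 - 0.266*2.664 = 0.29138
Fs = 0.29138 * 1.4 * 2.664 = 1.0867 persons/(s*m)
Fc = 1.0867 * 1.493 = 1.6225 persons/s

1.6225 persons/s


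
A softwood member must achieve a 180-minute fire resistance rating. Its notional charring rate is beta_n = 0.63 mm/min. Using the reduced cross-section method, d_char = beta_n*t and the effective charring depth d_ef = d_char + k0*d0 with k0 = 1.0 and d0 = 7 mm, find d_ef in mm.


d_char = 0.63 * 180 = 113.4 mm
d_ef = 113.4 + 1.0*7 = 120.4 mm

120.4 mm


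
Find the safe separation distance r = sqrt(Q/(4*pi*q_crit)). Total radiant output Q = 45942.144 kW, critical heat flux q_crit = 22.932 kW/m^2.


4*pi*q_crit = 288.17
Q/(4*pi*q_crit) = 159.43
r = sqrt(159.43) = 12.626 m

12.626 m


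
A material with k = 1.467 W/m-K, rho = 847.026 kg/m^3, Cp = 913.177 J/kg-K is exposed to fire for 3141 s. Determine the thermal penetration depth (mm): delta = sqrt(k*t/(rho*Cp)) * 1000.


alpha = 1.467 / (847.026 * 913.177) = 1.8966e-06 m^2/s
alpha * t = 0.0059573
delta = sqrt(0.0059573) * 1000 = 77.183 mm

77.183 mm


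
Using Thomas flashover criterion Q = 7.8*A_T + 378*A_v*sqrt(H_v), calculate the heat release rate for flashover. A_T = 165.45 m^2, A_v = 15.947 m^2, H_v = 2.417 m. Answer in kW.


7.8*A_T = 1290.51
sqrt(H_v) = 1.5547
378*A_v*sqrt(H_v) = 9371.5
Q = 1290.51 + 9371.5 = 10662 kW

10662 kW


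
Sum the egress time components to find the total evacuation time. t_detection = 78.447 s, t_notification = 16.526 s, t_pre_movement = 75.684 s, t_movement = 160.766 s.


Total = 78.447 + 16.526 + 75.684 + 160.766 = 331.423 s

331.423 s


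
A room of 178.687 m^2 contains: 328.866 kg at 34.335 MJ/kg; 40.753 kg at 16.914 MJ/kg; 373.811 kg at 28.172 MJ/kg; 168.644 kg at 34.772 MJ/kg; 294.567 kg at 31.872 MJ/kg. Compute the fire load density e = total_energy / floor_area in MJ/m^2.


Total energy = 328.866*34.335 + 40.753*16.914 + 373.811*28.172 + 168.644*34.772 + 294.567*31.872
= 11291.61 + 689.2962 + 10531.00 + 5864.089 + 9388.439
= 37764.44 MJ
e = 37764.44 / 178.687 = 211.34 MJ/m^2

211.34 MJ/m^2


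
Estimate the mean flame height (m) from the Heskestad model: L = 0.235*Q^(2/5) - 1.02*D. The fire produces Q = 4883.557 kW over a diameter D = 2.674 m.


Q^(2/5) = 29.888
0.235 * Q^(2/5) = 7.0236
1.02 * D = 2.7275
L = 4.2962 m

4.2962 m


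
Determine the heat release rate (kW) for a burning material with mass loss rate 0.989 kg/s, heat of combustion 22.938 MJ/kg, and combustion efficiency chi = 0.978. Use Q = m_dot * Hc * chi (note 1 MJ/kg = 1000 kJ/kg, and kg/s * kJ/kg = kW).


Hc = 22.938 MJ/kg = 22.938 * 1000 kJ/kg = 22938 kJ/kg
Q = 0.989 kg/s * 22938 kJ/kg * 0.978 = 22187 kW

22187 kW


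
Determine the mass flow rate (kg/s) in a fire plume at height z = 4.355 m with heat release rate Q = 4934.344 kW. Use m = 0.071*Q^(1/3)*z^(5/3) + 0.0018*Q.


Q^(1/3) = 17.025
z^(5/3) = 11.614
First term = 0.071 * 17.025 * 11.614 = 14.038
Second term = 0.0018 * 4934.344 = 8.8818
m = 22.920 kg/s

22.920 kg/s


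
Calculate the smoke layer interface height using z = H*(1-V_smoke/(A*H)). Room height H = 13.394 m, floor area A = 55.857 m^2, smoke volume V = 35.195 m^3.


V/(A*H) = 0.047043
1 - 0.047043 = 0.95296
z = 13.394 * 0.95296 = 12.764 m

12.764 m


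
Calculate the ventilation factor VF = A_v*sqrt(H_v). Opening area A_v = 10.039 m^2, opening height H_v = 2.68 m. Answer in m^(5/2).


sqrt(H_v) = 1.6371
VF = 10.039 * 1.6371 = 16.435 m^(5/2)

16.435 m^(5/2)


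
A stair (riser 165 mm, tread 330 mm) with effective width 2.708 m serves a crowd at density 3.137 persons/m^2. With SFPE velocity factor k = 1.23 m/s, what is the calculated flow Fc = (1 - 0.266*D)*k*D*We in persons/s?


1 - 0.266*D = 1 - 0.266*3.137 = 0.16556
Fs = 0.16556 * 1.23 * 3.137 = 0.63881 persons/(s*m)
Fc = 0.63881 * 2.708 = 1.7299 persons/s

1.7299 persons/s


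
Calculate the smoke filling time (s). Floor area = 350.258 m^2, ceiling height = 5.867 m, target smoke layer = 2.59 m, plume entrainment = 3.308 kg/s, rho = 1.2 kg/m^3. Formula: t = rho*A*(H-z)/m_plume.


H - z = 3.277 m
t = 1.2 * 350.258 * 3.277 / 3.308 = 416.37 s

416.37 s


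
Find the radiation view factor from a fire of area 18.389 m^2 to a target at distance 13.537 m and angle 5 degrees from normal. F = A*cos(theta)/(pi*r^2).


cos(5 deg) = 0.99619
pi*r^2 = 575.70
F = 18.389 * 0.99619 / 575.70 = 0.031821

0.031821


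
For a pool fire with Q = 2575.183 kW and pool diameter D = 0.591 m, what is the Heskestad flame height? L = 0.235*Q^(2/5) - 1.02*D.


Q^(2/5) = 23.138
0.235 * Q^(2/5) = 5.4374
1.02 * D = 0.60282
L = 4.8346 m

4.8346 m


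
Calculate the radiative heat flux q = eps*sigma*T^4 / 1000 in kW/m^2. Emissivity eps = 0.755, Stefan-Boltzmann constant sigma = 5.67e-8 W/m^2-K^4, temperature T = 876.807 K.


T^4 = 5.9104e+11
q = 0.755 * 5.67e-8 * 5.9104e+11 / 1000 = 25.301 kW/m^2

25.301 kW/m^2


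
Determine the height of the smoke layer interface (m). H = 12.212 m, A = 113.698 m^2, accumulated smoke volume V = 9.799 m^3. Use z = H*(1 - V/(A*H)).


V/(A*H) = 0.0070574
1 - 0.0070574 = 0.99294
z = 12.212 * 0.99294 = 12.126 m

12.126 m


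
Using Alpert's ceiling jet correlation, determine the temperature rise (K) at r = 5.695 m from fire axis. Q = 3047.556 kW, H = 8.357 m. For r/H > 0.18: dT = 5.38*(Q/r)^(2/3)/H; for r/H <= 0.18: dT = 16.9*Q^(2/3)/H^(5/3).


r/H = 5.695 / 8.357 = 0.68146
r/H > 0.18, so dT = 5.38*(Q/r)^(2/3)/H
Q/r = 535.13
(Q/r)^(2/3) = 65.913
dT = 5.38 * 65.913 / 8.357 = 42.433 K

42.433 K


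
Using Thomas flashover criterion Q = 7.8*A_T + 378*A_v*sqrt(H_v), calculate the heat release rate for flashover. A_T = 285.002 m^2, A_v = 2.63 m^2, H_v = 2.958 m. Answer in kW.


7.8*A_T = 2223.0
sqrt(H_v) = 1.7199
378*A_v*sqrt(H_v) = 1709.8
Q = 2223.0 + 1709.8 = 3932.8 kW

3932.8 kW


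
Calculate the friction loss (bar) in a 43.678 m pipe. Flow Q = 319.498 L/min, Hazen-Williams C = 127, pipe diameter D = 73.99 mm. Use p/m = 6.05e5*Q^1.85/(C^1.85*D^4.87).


Q^1.85 = 42980
C^1.85 = 7799.0
D^4.87 = 1.2673e+09
p/m = 0.0026309 bar/m
p_total = 0.0026309 * 43.678 = 0.11491 bar

0.11491 bar


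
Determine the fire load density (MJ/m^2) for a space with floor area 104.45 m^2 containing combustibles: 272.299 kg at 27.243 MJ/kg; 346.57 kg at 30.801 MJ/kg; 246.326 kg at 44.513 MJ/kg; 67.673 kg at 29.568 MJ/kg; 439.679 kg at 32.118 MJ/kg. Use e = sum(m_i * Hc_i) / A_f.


Total energy = 272.299*27.243 + 346.57*30.801 + 246.326*44.513 + 67.673*29.568 + 439.679*32.118
= 7418.242 + 10674.70 + 10964.71 + 2000.955 + 14121.61
= 45180.22 MJ
e = 45180.22 / 104.45 = 432.55 MJ/m^2

432.55 MJ/m^2


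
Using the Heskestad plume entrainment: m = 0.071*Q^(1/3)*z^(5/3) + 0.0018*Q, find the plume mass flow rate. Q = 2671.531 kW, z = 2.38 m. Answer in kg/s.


Q^(1/3) = 13.876
z^(5/3) = 4.2426
First term = 0.071 * 13.876 * 4.2426 = 4.1797
Second term = 0.0018 * 2671.531 = 4.8088
m = 8.9884 kg/s

8.9884 kg/s


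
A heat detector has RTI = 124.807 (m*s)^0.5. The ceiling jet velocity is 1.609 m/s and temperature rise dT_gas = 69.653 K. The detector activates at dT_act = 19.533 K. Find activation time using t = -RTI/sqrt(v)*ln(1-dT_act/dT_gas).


dT_act/dT_gas = 0.28043
ln(1 - 0.28043) = -0.32911
t = -124.807 / sqrt(1.609) * -0.32911 = 32.381 s

32.381 s


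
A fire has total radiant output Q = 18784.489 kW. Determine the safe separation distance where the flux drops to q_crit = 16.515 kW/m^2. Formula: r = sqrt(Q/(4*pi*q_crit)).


4*pi*q_crit = 207.53
Q/(4*pi*q_crit) = 90.513
r = sqrt(90.513) = 9.5138 m

9.5138 m


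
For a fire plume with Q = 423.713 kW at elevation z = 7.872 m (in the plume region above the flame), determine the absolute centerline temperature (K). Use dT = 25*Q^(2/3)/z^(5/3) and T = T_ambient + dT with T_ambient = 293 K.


Q^(2/3) = 56.413
z^(5/3) = 31.151
dT = 25 * 56.413 / 31.151 = 45.274 K
T = 293 + 45.274 = 338.27 K

338.27 K


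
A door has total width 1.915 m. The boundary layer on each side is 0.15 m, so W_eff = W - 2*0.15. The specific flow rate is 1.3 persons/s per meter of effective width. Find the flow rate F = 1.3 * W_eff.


W_eff = 1.915 - 0.30 = 1.615 m
F = 1.3 * 1.615 = 2.0995 persons/s

2.0995 persons/s


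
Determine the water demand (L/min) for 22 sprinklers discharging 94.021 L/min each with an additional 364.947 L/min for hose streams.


Sprinkler demand = 22 * 94.021 = 2068.462 L/min
Total = 2068.462 + 364.947 = 2433.409 L/min

2433.409 L/min


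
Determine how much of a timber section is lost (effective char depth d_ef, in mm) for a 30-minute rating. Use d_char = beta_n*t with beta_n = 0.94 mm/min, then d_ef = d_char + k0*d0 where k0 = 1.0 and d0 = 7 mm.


d_char = 0.94 * 30 = 28.2 mm
d_ef = 28.2 + 1.0*7 = 35.2 mm

35.2 mm


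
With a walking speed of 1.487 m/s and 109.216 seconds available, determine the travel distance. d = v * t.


d = 1.487 * 109.216 = 162.40 m

162.40 m


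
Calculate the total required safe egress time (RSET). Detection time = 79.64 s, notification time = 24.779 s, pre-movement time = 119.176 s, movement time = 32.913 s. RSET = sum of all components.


Total = 79.64 + 24.779 + 119.176 + 32.913 = 256.508 s

256.508 s


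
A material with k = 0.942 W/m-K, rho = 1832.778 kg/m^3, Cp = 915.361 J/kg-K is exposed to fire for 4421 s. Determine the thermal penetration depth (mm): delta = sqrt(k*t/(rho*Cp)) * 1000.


alpha = 0.942 / (1832.778 * 915.361) = 5.6150e-07 m^2/s
alpha * t = 0.0024824
delta = sqrt(0.0024824) * 1000 = 49.824 mm

49.824 mm


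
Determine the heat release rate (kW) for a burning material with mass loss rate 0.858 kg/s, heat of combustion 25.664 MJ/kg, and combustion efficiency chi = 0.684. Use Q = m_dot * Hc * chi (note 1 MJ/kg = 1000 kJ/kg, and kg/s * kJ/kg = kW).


Hc = 25.664 MJ/kg = 25.664 * 1000 kJ/kg = 25664 kJ/kg
Q = 0.858 kg/s * 25664 kJ/kg * 0.684 = 15061 kW

15061 kW


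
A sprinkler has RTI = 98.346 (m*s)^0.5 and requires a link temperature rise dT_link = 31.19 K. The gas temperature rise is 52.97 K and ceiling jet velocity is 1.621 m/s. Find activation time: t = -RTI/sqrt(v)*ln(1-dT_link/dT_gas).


dT_link/dT_gas = 0.58882
ln(1 - 0.58882) = -0.88873
t = -98.346 / sqrt(1.621) * -0.88873 = 68.649 s

68.649 s


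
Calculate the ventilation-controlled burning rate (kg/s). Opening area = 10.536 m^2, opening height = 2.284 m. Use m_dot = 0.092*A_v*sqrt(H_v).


sqrt(H_v) = 1.5113
m_dot = 0.092 * 10.536 * 1.5113 = 1.4649 kg/s

1.4649 kg/s


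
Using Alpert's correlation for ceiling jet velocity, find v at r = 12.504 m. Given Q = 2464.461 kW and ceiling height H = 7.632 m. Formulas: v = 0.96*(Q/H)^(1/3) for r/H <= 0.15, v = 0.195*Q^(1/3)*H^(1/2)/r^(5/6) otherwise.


r/H = 12.504 / 7.632 = 1.6384
r/H > 0.15, so v = 0.195*Q^(1/3)*H^(1/2)/r^(5/6)
Q^(1/3) = 13.507
H^(1/2) = 2.7626
r^(5/6) = 8.2074
v = 0.195 * 13.507 * 2.7626 / 8.2074 = 0.88658 m/s

0.88658 m/s


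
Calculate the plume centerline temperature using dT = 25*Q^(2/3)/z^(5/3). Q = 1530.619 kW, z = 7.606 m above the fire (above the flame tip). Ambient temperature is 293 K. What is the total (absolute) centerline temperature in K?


Q^(2/3) = 132.81
z^(5/3) = 29.417
dT = 25 * 132.81 / 29.417 = 112.87 K
T = 293 + 112.87 = 405.87 K

405.87 K


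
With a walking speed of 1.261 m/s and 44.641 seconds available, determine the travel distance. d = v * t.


d = 1.261 * 44.641 = 56.292 m

56.292 m


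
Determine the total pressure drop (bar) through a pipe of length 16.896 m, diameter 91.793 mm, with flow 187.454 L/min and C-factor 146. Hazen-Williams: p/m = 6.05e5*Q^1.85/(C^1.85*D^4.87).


Q^1.85 = 16027
C^1.85 = 10094
D^4.87 = 3.6215e+09
p/m = 0.00026526 bar/m
p_total = 0.00026526 * 16.896 = 0.0044819 bar

0.0044819 bar


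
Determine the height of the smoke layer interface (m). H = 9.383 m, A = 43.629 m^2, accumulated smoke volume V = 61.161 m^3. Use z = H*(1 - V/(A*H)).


V/(A*H) = 0.14940
1 - 0.14940 = 0.85060
z = 9.383 * 0.85060 = 7.9812 m

7.9812 m


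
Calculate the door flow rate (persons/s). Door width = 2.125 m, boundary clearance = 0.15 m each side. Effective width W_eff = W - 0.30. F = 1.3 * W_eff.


W_eff = 2.125 - 0.30 = 1.825 m
F = 1.3 * 1.825 = 2.3725 persons/s

2.3725 persons/s


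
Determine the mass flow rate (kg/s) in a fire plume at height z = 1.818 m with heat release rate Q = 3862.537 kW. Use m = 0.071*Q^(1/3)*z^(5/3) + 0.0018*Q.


Q^(1/3) = 15.690
z^(5/3) = 2.7080
First term = 0.071 * 15.690 * 2.7080 = 3.0167
Second term = 0.0018 * 3862.537 = 6.9526
m = 9.9693 kg/s

9.9693 kg/s


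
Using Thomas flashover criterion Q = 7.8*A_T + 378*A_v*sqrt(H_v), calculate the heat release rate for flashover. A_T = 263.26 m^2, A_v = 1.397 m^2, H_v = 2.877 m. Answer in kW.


7.8*A_T = 2053.428
sqrt(H_v) = 1.6962
378*A_v*sqrt(H_v) = 895.69
Q = 2053.428 + 895.69 = 2949.1 kW

2949.1 kW


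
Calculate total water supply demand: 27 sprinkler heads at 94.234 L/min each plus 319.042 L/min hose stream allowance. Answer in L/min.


Sprinkler demand = 27 * 94.234 = 2544.318 L/min
Total = 2544.318 + 319.042 = 2863.36 L/min

2863.36 L/min


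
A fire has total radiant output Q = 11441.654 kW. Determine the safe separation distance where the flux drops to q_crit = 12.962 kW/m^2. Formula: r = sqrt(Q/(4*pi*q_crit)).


4*pi*q_crit = 162.89
Q/(4*pi*q_crit) = 70.244
r = sqrt(70.244) = 8.3811 m

8.3811 m


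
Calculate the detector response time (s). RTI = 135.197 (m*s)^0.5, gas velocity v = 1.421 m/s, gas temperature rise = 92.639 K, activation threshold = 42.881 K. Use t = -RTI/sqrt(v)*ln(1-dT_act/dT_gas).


dT_act/dT_gas = 0.46288
ln(1 - 0.46288) = -0.62154
t = -135.197 / sqrt(1.421) * -0.62154 = 70.492 s

70.492 s


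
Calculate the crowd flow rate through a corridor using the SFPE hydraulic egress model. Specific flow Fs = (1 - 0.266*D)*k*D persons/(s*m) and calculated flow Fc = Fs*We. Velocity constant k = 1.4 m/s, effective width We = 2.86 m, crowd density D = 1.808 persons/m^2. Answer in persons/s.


1 - 0.266*D = 1 - 0.266*1.808 = 0.51907
Fs = 0.51907 * 1.4 * 1.808 = 1.3139 persons/(s*m)
Fc = 1.3139 * 2.86 = 3.7577 persons/s

3.7577 persons/s


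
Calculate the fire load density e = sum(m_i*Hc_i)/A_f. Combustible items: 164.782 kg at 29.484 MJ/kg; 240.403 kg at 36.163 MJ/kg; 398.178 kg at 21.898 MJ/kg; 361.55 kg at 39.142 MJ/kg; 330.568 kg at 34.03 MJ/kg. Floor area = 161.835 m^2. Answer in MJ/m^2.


Total energy = 164.782*29.484 + 240.403*36.163 + 398.178*21.898 + 361.55*39.142 + 330.568*34.03
= 4858.432 + 8693.694 + 8719.302 + 14151.79 + 11249.23
= 47672.45 MJ
e = 47672.45 / 161.835 = 294.57 MJ/m^2

294.57 MJ/m^2


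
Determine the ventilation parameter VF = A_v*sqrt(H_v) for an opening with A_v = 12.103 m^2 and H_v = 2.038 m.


sqrt(H_v) = 1.4276
VF = 12.103 * 1.4276 = 17.278 m^(5/2)

17.278 m^(5/2)


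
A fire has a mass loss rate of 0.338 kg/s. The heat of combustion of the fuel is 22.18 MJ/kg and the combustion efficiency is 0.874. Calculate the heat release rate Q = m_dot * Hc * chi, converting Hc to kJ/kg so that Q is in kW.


Hc = 22.18 MJ/kg = 22.18 * 1000 kJ/kg = 22180 kJ/kg
Q = 0.338 kg/s * 22180 kJ/kg * 0.874 = 6552.2 kW

6552.2 kW


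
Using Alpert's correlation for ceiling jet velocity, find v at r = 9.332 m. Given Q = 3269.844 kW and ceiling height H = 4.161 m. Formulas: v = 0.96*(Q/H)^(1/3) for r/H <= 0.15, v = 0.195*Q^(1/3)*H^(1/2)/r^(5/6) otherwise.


r/H = 9.332 / 4.161 = 2.2427
r/H > 0.15, so v = 0.195*Q^(1/3)*H^(1/2)/r^(5/6)
Q^(1/3) = 14.843
H^(1/2) = 2.0399
r^(5/6) = 6.4315
v = 0.195 * 14.843 * 2.0399 / 6.4315 = 0.91797 m/s

0.91797 m/s


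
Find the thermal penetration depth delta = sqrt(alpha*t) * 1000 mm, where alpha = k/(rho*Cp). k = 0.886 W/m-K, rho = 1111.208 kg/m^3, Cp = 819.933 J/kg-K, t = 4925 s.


alpha = 0.886 / (1111.208 * 819.933) = 9.7243e-07 m^2/s
alpha * t = 0.0047892
delta = sqrt(0.0047892) * 1000 = 69.204 mm

69.204 mm


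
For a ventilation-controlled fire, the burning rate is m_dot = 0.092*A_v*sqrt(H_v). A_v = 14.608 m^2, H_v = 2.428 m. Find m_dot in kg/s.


sqrt(H_v) = 1.5582
m_dot = 0.092 * 14.608 * 1.5582 = 2.0941 kg/s

2.0941 kg/s


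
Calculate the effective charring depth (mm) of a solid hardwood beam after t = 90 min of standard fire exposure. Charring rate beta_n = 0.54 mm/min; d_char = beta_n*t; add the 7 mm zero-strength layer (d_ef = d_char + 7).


d_char = 0.54 * 90 = 48.6 mm
d_ef = 48.6 + 1.0*7 = 55.6 mm

55.6 mm


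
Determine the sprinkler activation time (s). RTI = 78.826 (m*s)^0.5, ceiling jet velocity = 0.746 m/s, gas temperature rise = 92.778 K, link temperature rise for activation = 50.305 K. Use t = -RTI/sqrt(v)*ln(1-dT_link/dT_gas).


dT_link/dT_gas = 0.54221
ln(1 - 0.54221) = -0.78134
t = -78.826 / sqrt(0.746) * -0.78134 = 71.308 s

71.308 s


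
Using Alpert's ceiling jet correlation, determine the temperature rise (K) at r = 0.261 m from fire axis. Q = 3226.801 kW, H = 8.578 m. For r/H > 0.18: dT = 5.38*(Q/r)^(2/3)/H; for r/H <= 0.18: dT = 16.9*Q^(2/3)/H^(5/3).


r/H = 0.261 / 8.578 = 0.030427
r/H <= 0.18, so dT = 16.9*Q^(2/3)/H^(5/3)
Q^(2/3) = 218.36
H^(5/3) = 35.945
dT = 16.9 * 218.36 / 35.945 = 102.67 K

102.67 K


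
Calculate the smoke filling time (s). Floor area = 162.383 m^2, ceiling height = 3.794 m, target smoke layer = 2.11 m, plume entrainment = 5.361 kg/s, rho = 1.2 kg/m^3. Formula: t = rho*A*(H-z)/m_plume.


H - z = 1.684 m
t = 1.2 * 162.383 * 1.684 / 5.361 = 61.209 s

61.209 s


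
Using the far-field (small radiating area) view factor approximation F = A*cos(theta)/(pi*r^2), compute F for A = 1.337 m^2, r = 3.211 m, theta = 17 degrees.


cos(17 deg) = 0.95630
pi*r^2 = 32.391
F = 1.337 * 0.95630 / 32.391 = 0.039473

0.039473


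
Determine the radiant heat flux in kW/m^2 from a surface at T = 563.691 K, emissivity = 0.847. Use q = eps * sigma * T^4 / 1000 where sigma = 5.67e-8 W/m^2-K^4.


T^4 = 1.0096e+11
q = 0.847 * 5.67e-8 * 1.0096e+11 / 1000 = 4.8488 kW/m^2

4.8488 kW/m^2


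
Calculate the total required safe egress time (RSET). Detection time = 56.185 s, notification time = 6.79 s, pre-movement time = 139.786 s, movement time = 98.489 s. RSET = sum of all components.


Total = 56.185 + 6.79 + 139.786 + 98.489 = 301.25 s

301.25 s


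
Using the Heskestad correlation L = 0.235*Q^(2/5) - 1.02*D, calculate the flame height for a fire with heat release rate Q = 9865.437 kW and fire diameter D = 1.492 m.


Q^(2/5) = 39.596
0.235 * Q^(2/5) = 9.3050
1.02 * D = 1.5218
L = 7.7831 m

7.7831 m


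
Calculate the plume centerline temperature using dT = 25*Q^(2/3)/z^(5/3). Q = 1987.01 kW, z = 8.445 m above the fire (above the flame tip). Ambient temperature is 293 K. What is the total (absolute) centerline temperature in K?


Q^(2/3) = 158.05
z^(5/3) = 35.021
dT = 25 * 158.05 / 35.021 = 112.83 K
T = 293 + 112.83 = 405.83 K

405.83 K


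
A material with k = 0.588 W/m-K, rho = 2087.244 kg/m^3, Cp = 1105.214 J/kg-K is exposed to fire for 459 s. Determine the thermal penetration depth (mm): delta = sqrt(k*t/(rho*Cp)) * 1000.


alpha = 0.588 / (2087.244 * 1105.214) = 2.5489e-07 m^2/s
alpha * t = 0.00011700
delta = sqrt(0.00011700) * 1000 = 10.816 mm

10.816 mm


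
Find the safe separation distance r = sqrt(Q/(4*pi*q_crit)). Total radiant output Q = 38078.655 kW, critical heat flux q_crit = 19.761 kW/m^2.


4*pi*q_crit = 248.32
Q/(4*pi*q_crit) = 153.34
r = sqrt(153.34) = 12.383 m

12.383 m


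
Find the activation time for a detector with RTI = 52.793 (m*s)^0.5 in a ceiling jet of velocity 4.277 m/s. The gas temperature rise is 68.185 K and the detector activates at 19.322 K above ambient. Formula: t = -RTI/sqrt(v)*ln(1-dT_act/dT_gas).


dT_act/dT_gas = 0.28338
ln(1 - 0.28338) = -0.33320
t = -52.793 / sqrt(4.277) * -0.33320 = 8.5058 s

8.5058 s


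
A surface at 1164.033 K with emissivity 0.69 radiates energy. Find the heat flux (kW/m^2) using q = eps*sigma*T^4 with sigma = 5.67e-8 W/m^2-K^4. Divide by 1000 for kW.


T^4 = 1.8360e+12
q = 0.69 * 5.67e-8 * 1.8360e+12 / 1000 = 71.828 kW/m^2

71.828 kW/m^2


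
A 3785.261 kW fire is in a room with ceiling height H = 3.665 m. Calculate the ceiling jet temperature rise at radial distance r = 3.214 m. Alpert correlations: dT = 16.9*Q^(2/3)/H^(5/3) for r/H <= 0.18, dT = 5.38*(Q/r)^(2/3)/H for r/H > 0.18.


r/H = 3.214 / 3.665 = 0.87694
r/H > 0.18, so dT = 5.38*(Q/r)^(2/3)/H
Q/r = 1177.7
(Q/r)^(2/3) = 111.52
dT = 5.38 * 111.52 / 3.665 = 163.71 K

163.71 K


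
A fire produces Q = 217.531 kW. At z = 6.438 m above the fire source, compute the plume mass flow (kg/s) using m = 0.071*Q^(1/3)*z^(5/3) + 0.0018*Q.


Q^(1/3) = 6.0141
z^(5/3) = 22.280
First term = 0.071 * 6.0141 * 22.280 = 9.5137
Second term = 0.0018 * 217.531 = 0.39156
m = 9.9053 kg/s

9.9053 kg/s


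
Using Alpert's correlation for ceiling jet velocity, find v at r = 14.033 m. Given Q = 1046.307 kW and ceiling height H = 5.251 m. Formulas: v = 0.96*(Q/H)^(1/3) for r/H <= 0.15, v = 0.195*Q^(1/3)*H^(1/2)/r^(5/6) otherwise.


r/H = 14.033 / 5.251 = 2.6724
r/H > 0.15, so v = 0.195*Q^(1/3)*H^(1/2)/r^(5/6)
Q^(1/3) = 10.152
H^(1/2) = 2.2915
r^(5/6) = 9.0356
v = 0.195 * 10.152 * 2.2915 / 9.0356 = 0.50205 m/s

0.50205 m/s


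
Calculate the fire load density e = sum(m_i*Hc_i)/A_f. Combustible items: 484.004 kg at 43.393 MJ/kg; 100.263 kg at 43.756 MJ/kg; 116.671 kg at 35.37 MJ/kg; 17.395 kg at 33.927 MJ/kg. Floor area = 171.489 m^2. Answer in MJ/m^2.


Total energy = 484.004*43.393 + 100.263*43.756 + 116.671*35.37 + 17.395*33.927
= 21002.39 + 4387.108 + 4126.653 + 590.1602
= 30106.31 MJ
e = 30106.31 / 171.489 = 175.56 MJ/m^2

175.56 MJ/m^2


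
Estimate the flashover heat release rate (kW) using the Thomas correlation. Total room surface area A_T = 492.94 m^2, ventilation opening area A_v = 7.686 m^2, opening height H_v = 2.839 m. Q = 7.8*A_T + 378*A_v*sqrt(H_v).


7.8*A_T = 3844.932
sqrt(H_v) = 1.6849
378*A_v*sqrt(H_v) = 4895.3
Q = 3844.932 + 4895.3 = 8740.2 kW

8740.2 kW


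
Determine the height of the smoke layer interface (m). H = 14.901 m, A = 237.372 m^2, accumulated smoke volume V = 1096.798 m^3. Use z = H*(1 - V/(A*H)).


V/(A*H) = 0.31009
1 - 0.31009 = 0.68991
z = 14.901 * 0.68991 = 10.280 m

10.280 m


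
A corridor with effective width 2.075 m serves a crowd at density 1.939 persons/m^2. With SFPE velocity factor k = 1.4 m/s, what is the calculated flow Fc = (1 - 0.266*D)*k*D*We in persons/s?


1 - 0.266*D = 1 - 0.266*1.939 = 0.48423
Fs = 0.48423 * 1.4 * 1.939 = 1.3145 persons/(s*m)
Fc = 1.3145 * 2.075 = 2.7275 persons/s

2.7275 persons/s


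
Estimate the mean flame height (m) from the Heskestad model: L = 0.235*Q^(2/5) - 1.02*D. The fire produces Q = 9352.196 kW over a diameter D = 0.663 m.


Q^(2/5) = 38.758
0.235 * Q^(2/5) = 9.1082
1.02 * D = 0.67626
L = 8.4320 m

8.4320 m


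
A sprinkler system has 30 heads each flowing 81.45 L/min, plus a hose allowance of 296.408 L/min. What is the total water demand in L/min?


Sprinkler demand = 30 * 81.45 = 2443.5 L/min
Total = 2443.5 + 296.408 = 2739.908 L/min

2739.908 L/min


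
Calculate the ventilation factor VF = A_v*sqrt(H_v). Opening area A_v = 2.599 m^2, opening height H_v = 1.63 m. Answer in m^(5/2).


sqrt(H_v) = 1.2767
VF = 2.599 * 1.2767 = 3.3182 m^(5/2)

3.3182 m^(5/2)


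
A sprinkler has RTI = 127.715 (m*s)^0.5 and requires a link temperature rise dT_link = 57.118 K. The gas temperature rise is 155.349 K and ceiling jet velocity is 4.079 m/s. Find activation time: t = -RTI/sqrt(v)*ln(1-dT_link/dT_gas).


dT_link/dT_gas = 0.36768
ln(1 - 0.36768) = -0.45835
t = -127.715 / sqrt(4.079) * -0.45835 = 28.984 s

28.984 s


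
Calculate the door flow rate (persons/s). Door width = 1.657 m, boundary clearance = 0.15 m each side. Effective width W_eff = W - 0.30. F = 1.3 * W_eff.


W_eff = 1.657 - 0.30 = 1.357 m
F = 1.3 * 1.357 = 1.7641 persons/s

1.7641 persons/s


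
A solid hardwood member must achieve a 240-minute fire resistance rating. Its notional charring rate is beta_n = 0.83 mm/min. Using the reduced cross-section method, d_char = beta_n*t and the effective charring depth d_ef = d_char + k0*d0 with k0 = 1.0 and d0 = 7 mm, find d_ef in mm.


d_char = 0.83 * 240 = 199.2 mm
d_ef = 199.2 + 1.0*7 = 206.2 mm

206.2 mm


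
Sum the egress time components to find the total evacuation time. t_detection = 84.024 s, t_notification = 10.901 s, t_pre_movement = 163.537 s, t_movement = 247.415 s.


Total = 84.024 + 10.901 + 163.537 + 247.415 = 505.877 s

505.877 s


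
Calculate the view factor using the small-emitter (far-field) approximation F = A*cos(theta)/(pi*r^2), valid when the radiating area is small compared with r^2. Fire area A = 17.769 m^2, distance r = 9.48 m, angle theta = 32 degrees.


cos(32 deg) = 0.84805
pi*r^2 = 282.34
F = 17.769 * 0.84805 / 282.34 = 0.053372

0.053372


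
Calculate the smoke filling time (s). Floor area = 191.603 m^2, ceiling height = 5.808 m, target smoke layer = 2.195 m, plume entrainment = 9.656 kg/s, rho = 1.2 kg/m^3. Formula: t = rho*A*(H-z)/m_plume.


H - z = 3.613 m
t = 1.2 * 191.603 * 3.613 / 9.656 = 86.031 s

86.031 s


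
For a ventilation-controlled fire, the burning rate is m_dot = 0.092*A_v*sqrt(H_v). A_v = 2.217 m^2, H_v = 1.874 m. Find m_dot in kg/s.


sqrt(H_v) = 1.3689
m_dot = 0.092 * 2.217 * 1.3689 = 0.27921 kg/s

0.27921 kg/s


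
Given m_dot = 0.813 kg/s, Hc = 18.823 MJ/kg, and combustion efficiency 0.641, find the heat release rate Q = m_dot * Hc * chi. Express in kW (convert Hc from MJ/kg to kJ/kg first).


Hc = 18.823 MJ/kg = 18.823 * 1000 kJ/kg = 18823 kJ/kg
Q = 0.813 kg/s * 18823 kJ/kg * 0.641 = 9809.3 kW

9809.3 kW


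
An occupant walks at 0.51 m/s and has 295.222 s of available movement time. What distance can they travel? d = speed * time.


d = 0.51 * 295.222 = 150.56 m

150.56 m


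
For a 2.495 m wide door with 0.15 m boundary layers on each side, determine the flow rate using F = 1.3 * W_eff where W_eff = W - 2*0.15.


W_eff = 2.495 - 0.30 = 2.195 m
F = 1.3 * 2.195 = 2.8535 persons/s

2.8535 persons/s


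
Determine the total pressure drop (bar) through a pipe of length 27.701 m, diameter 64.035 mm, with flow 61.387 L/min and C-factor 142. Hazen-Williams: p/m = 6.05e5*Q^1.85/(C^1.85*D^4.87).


Q^1.85 = 2032.1
C^1.85 = 9588.1
D^4.87 = 6.2698e+08
p/m = 0.00020451 bar/m
p_total = 0.00020451 * 27.701 = 0.0056651 bar

0.0056651 bar


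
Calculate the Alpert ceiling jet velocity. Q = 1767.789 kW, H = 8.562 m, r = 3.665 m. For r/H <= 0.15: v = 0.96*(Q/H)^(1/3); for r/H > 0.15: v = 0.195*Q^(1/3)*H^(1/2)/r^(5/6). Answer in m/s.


r/H = 3.665 / 8.562 = 0.42805
r/H > 0.15, so v = 0.195*Q^(1/3)*H^(1/2)/r^(5/6)
Q^(1/3) = 12.091
H^(1/2) = 2.9261
r^(5/6) = 2.9516
v = 0.195 * 12.091 * 2.9261 / 2.9516 = 2.3374 m/s

2.3374 m/s


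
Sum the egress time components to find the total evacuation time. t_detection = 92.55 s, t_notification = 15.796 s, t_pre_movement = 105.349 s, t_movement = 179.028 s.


Total = 92.55 + 15.796 + 105.349 + 179.028 = 392.723 s

392.723 s


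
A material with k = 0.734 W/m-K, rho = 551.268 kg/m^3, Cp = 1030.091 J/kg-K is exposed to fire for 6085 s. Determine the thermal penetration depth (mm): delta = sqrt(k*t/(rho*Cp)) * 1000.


alpha = 0.734 / (551.268 * 1030.091) = 1.2926e-06 m^2/s
alpha * t = 0.0078654
delta = sqrt(0.0078654) * 1000 = 88.687 mm

88.687 mm


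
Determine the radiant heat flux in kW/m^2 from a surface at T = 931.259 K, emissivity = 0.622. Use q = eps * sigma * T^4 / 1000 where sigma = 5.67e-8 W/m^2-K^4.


T^4 = 7.5211e+11
q = 0.622 * 5.67e-8 * 7.5211e+11 / 1000 = 26.525 kW/m^2

26.525 kW/m^2


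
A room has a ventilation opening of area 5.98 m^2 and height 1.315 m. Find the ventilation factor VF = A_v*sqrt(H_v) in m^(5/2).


sqrt(H_v) = 1.1467
VF = 5.98 * 1.1467 = 6.8575 m^(5/2)

6.8575 m^(5/2)


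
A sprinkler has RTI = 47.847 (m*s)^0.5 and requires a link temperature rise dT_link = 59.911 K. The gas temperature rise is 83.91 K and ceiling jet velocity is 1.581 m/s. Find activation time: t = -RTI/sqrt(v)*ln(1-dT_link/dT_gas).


dT_link/dT_gas = 0.71399
ln(1 - 0.71399) = -1.2517
t = -47.847 / sqrt(1.581) * -1.2517 = 47.632 s

47.632 s


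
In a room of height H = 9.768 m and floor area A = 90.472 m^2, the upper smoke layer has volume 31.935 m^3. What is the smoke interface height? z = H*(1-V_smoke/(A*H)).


V/(A*H) = 0.036137
1 - 0.036137 = 0.96386
z = 9.768 * 0.96386 = 9.4150 m

9.4150 m


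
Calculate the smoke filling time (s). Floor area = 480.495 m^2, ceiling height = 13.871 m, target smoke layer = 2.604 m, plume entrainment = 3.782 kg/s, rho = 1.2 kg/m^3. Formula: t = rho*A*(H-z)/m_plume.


H - z = 11.267 m
t = 1.2 * 480.495 * 11.267 / 3.782 = 1717.7 s

1717.7 s


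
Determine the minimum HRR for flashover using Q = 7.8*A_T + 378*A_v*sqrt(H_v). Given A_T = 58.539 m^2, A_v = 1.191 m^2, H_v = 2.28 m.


7.8*A_T = 456.60
sqrt(H_v) = 1.5100
378*A_v*sqrt(H_v) = 679.78
Q = 456.60 + 679.78 = 1136.4 kW

1136.4 kW


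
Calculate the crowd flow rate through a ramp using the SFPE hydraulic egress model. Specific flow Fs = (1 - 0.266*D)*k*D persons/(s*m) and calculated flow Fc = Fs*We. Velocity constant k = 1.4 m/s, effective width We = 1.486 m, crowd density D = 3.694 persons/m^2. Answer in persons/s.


1 - 0.266*D = 1 - 0.266*3.694 = 0.017396
Fs = 0.017396 * 1.4 * 3.694 = 0.089965 persons/(s*m)
Fc = 0.089965 * 1.486 = 0.13369 persons/s

0.13369 persons/s


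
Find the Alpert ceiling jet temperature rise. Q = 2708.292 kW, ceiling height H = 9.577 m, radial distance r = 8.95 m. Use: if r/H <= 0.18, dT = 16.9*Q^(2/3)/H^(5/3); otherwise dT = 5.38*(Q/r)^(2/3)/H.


r/H = 8.95 / 9.577 = 0.93453
r/H > 0.18, so dT = 5.38*(Q/r)^(2/3)/H
Q/r = 302.60
(Q/r)^(2/3) = 45.073
dT = 5.38 * 45.073 / 9.577 = 25.320 K

25.320 K


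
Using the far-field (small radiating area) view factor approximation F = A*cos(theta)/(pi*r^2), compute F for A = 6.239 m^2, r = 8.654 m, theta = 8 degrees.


cos(8 deg) = 0.99027
pi*r^2 = 235.28
F = 6.239 * 0.99027 / 235.28 = 0.026259

0.026259


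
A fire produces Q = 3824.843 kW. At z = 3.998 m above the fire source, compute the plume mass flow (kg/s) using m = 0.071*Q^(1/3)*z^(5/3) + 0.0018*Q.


Q^(1/3) = 15.639
z^(5/3) = 10.071
First term = 0.071 * 15.639 * 10.071 = 11.182
Second term = 0.0018 * 3824.843 = 6.8847
m = 18.067 kg/s

18.067 kg/s


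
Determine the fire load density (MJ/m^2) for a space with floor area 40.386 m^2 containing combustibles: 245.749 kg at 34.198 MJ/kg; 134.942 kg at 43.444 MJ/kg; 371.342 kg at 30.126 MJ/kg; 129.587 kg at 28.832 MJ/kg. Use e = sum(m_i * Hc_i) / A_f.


Total energy = 245.749*34.198 + 134.942*43.444 + 371.342*30.126 + 129.587*28.832
= 8404.124 + 5862.420 + 11187.05 + 3736.252
= 29189.85 MJ
e = 29189.85 / 40.386 = 722.77 MJ/m^2

722.77 MJ/m^2


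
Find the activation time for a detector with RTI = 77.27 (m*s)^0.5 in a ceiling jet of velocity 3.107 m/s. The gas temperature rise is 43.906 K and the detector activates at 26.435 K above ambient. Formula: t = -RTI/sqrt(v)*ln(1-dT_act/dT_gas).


dT_act/dT_gas = 0.60208
ln(1 - 0.60208) = -0.92151
t = -77.27 / sqrt(3.107) * -0.92151 = 40.396 s

40.396 s


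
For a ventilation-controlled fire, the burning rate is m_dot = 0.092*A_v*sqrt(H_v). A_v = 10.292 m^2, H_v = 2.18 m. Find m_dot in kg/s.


sqrt(H_v) = 1.4765
m_dot = 0.092 * 10.292 * 1.4765 = 1.3980 kg/s

1.3980 kg/s


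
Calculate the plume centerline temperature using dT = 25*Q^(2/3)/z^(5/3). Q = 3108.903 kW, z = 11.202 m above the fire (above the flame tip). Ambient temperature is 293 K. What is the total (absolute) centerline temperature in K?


Q^(2/3) = 213.01
z^(5/3) = 56.082
dT = 25 * 213.01 / 56.082 = 94.955 K
T = 293 + 94.955 = 387.96 K

387.96 K


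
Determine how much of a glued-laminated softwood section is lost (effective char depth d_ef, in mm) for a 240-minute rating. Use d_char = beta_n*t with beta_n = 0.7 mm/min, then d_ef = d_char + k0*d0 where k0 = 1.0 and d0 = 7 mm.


d_char = 0.7 * 240 = 168 mm
d_ef = 168 + 1.0*7 = 175 mm

175 mm


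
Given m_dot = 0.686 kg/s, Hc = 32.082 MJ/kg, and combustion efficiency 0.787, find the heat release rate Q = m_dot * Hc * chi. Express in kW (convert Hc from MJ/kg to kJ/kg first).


Hc = 32.082 MJ/kg = 32.082 * 1000 kJ/kg = 32082 kJ/kg
Q = 0.686 kg/s * 32082 kJ/kg * 0.787 = 17320 kW

17320 kW


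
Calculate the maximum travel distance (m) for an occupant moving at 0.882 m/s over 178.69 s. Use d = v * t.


d = 0.882 * 178.69 = 157.60 m

157.60 m


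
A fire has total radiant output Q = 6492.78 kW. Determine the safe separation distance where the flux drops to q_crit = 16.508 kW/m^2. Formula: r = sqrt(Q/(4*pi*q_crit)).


4*pi*q_crit = 207.45
Q/(4*pi*q_crit) = 31.299
r = sqrt(31.299) = 5.5945 m

5.5945 m


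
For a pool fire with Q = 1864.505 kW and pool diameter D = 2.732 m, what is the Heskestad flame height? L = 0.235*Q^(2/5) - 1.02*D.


Q^(2/5) = 20.334
0.235 * Q^(2/5) = 4.7785
1.02 * D = 2.7866
L = 1.9919 m

1.9919 m


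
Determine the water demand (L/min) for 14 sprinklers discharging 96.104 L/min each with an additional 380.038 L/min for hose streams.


Sprinkler demand = 14 * 96.104 = 1345.456 L/min
Total = 1345.456 + 380.038 = 1725.494 L/min

1725.494 L/min


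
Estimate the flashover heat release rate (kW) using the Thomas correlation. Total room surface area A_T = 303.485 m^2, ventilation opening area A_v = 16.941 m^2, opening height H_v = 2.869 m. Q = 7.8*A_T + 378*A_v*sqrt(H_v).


7.8*A_T = 2367.183
sqrt(H_v) = 1.6938
378*A_v*sqrt(H_v) = 10847
Q = 2367.183 + 10847 = 13214 kW

13214 kW


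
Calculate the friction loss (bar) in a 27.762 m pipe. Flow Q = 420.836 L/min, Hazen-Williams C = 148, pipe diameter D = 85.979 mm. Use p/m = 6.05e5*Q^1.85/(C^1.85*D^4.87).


Q^1.85 = 71550
C^1.85 = 10351
D^4.87 = 2.6332e+09
p/m = 0.0015881 bar/m
p_total = 0.0015881 * 27.762 = 0.044090 bar

0.044090 bar


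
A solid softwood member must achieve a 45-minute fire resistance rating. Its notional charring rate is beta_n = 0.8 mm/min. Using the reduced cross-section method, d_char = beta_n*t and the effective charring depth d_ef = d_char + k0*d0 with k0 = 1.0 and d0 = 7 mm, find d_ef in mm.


d_char = 0.8 * 45 = 36 mm
d_ef = 36 + 1.0*7 = 43 mm

43 mm


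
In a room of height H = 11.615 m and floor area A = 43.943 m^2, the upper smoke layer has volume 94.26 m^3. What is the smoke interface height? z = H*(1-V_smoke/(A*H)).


V/(A*H) = 0.18468
1 - 0.18468 = 0.81532
z = 11.615 * 0.81532 = 9.4699 m

9.4699 m


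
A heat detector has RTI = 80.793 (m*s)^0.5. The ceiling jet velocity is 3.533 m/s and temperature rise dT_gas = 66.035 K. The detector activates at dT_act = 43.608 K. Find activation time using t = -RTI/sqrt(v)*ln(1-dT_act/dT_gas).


dT_act/dT_gas = 0.66038
ln(1 - 0.66038) = -1.0799
t = -80.793 / sqrt(3.533) * -1.0799 = 46.419 s

46.419 s


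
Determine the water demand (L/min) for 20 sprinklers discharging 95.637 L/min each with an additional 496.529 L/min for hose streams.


Sprinkler demand = 20 * 95.637 = 1912.74 L/min
Total = 1912.74 + 496.529 = 2409.269 L/min

2409.269 L/min


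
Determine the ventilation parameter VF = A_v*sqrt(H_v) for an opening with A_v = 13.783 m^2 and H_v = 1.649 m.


sqrt(H_v) = 1.2841
VF = 13.783 * 1.2841 = 17.699 m^(5/2)

17.699 m^(5/2)


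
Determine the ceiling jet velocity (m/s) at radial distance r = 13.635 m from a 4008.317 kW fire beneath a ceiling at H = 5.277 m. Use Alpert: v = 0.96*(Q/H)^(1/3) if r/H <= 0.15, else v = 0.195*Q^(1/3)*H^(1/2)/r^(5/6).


r/H = 13.635 / 5.277 = 2.5839
r/H > 0.15, so v = 0.195*Q^(1/3)*H^(1/2)/r^(5/6)
Q^(1/3) = 15.885
H^(1/2) = 2.2972
r^(5/6) = 8.8216
v = 0.195 * 15.885 * 2.2972 / 8.8216 = 0.80662 m/s

0.80662 m/s


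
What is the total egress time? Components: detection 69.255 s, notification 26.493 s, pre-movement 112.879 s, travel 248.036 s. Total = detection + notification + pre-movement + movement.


Total = 69.255 + 26.493 + 112.879 + 248.036 = 456.663 s

456.663 s


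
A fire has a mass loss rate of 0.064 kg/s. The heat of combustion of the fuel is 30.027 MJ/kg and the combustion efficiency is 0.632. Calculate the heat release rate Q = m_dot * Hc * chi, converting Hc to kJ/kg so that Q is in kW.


Hc = 30.027 MJ/kg = 30.027 * 1000 kJ/kg = 30027 kJ/kg
Q = 0.064 kg/s * 30027 kJ/kg * 0.632 = 1214.5 kW

1214.5 kW


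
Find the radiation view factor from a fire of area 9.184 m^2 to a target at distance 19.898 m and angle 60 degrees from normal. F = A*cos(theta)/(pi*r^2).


cos(60 deg) = 0.5
pi*r^2 = 1243.9
F = 9.184 * 0.5 / 1243.9 = 0.0036918

0.0036918


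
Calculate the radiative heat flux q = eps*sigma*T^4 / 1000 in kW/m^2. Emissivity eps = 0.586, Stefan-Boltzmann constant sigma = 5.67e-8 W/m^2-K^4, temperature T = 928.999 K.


T^4 = 7.4484e+11
q = 0.586 * 5.67e-8 * 7.4484e+11 / 1000 = 24.748 kW/m^2

24.748 kW/m^2


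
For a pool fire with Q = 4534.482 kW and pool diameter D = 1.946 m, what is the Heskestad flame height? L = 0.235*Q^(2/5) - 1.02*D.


Q^(2/5) = 29.014
0.235 * Q^(2/5) = 6.8183
1.02 * D = 1.9849
L = 4.8334 m

4.8334 m


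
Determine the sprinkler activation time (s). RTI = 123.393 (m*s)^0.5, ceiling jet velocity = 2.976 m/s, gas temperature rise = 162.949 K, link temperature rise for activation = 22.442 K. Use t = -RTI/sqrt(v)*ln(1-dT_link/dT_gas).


dT_link/dT_gas = 0.13772
ln(1 - 0.13772) = -0.14818
t = -123.393 / sqrt(2.976) * -0.14818 = 10.599 s

10.599 s
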